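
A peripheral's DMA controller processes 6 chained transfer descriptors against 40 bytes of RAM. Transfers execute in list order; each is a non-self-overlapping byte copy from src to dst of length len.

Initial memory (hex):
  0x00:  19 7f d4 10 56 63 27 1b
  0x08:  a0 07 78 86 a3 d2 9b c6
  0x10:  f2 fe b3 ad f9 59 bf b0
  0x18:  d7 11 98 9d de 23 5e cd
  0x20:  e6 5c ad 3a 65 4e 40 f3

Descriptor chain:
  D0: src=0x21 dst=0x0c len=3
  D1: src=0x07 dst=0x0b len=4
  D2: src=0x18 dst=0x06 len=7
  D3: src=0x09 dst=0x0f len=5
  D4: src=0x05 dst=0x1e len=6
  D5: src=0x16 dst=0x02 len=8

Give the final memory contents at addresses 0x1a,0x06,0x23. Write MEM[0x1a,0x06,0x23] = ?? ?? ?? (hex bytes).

MEM[0x1a,0x06,0x23] = 98 98 de

#0 dst[0x0c+3] := {0x5c,0xad,0x3a}
#1 dst[0x0b+4] := {0x1b,0xa0,0x07,0x78}
#2 dst[0x06+7] := {0xd7,0x11,0x98,0x9d,0xde,0x23,0x5e}
#3 dst[0x0f+5] := {0x9d,0xde,0x23,0x5e,0x07}
#4 dst[0x1e+6] := {0x63,0xd7,0x11,0x98,0x9d,0xde}
#5 dst[0x02+8] := {0xbf,0xb0,0xd7,0x11,0x98,0x9d,0xde,0x23}
query mem[0x1a]=0x98, mem[0x06]=0x98, mem[0x23]=0xde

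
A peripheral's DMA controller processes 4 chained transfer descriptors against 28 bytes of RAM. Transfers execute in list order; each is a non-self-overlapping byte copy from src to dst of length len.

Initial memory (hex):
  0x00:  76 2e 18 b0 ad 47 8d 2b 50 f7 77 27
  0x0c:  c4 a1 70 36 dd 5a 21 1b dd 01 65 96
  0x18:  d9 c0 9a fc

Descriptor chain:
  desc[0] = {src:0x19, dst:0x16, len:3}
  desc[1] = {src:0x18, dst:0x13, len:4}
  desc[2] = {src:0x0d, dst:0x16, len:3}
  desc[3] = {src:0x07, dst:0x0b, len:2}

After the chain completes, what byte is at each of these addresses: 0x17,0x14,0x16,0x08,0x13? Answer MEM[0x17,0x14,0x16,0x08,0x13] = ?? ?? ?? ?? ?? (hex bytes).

D0: mem[0x16..0x18] <- [c0 9a fc]
D1: mem[0x13..0x16] <- [fc c0 9a fc]
D2: mem[0x16..0x18] <- [a1 70 36]
D3: mem[0x0b..0x0c] <- [2b 50]
query mem[0x17]=0x70, mem[0x14]=0xc0, mem[0x16]=0xa1, mem[0x08]=0x50, mem[0x13]=0xfc

MEM[0x17,0x14,0x16,0x08,0x13] = 70 c0 a1 50 fc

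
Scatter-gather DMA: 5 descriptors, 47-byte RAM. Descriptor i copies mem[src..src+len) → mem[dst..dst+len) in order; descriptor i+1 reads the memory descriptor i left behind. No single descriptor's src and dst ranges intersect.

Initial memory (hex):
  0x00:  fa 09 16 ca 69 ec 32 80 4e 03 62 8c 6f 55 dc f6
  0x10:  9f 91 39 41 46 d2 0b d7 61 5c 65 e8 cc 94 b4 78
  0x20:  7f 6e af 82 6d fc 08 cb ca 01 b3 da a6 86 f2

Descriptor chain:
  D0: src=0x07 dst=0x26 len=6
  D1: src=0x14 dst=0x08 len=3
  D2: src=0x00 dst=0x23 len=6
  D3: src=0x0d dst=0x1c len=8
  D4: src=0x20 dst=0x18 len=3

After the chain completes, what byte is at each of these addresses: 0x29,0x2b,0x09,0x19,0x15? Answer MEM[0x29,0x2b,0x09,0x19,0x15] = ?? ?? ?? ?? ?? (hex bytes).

MEM[0x29,0x2b,0x09,0x19,0x15] = 62 6f d2 39 d2

[0] 0x07->0x26 len=6 : 80 4e 03 62 8c 6f
[1] 0x14->0x08 len=3 : 46 d2 0b
[2] 0x00->0x23 len=6 : fa 09 16 ca 69 ec
[3] 0x0d->0x1c len=8 : 55 dc f6 9f 91 39 41 46
[4] 0x20->0x18 len=3 : 91 39 41
query mem[0x29]=0x62, mem[0x2b]=0x6f, mem[0x09]=0xd2, mem[0x19]=0x39, mem[0x15]=0xd2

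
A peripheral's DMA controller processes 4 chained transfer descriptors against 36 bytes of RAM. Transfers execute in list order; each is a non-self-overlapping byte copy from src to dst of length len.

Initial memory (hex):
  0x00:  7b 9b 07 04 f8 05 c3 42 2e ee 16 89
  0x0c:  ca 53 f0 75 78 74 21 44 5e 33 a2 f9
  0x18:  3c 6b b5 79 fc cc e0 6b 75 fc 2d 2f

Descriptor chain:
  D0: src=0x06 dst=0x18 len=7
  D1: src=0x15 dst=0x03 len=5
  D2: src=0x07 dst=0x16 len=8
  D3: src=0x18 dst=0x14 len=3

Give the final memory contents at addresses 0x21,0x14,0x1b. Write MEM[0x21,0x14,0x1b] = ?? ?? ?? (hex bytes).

D0: mem[0x18..0x1e] <- [c3 42 2e ee 16 89 ca]
D1: mem[0x03..0x07] <- [33 a2 f9 c3 42]
D2: mem[0x16..0x1d] <- [42 2e ee 16 89 ca 53 f0]
D3: mem[0x14..0x16] <- [ee 16 89]
query mem[0x21]=0xfc, mem[0x14]=0xee, mem[0x1b]=0xca

MEM[0x21,0x14,0x1b] = fc ee ca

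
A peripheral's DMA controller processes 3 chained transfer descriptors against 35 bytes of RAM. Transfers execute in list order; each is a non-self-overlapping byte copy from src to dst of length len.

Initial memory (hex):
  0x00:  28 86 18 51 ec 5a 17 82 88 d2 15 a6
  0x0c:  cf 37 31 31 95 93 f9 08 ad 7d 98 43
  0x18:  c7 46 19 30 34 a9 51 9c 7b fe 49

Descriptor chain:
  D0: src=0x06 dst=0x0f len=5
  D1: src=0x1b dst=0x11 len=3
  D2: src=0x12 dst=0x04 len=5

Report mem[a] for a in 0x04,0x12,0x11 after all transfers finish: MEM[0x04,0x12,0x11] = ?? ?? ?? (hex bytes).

#0 dst[0x0f+5] := {0x17,0x82,0x88,0xd2,0x15}
#1 dst[0x11+3] := {0x30,0x34,0xa9}
#2 dst[0x04+5] := {0x34,0xa9,0xad,0x7d,0x98}
query mem[0x04]=0x34, mem[0x12]=0x34, mem[0x11]=0x30

MEM[0x04,0x12,0x11] = 34 34 30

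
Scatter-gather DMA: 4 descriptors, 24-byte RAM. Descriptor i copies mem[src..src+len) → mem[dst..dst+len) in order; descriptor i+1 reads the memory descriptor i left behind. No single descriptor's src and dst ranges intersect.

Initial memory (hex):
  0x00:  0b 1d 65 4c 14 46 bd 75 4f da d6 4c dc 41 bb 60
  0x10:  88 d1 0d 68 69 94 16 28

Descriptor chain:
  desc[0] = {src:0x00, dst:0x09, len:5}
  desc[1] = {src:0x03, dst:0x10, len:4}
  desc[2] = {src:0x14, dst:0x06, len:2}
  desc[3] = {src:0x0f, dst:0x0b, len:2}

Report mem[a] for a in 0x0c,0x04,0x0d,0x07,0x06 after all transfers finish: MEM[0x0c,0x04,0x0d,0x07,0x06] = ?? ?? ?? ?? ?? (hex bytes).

MEM[0x0c,0x04,0x0d,0x07,0x06] = 4c 14 14 94 69

D0: mem[0x09..0x0d] <- [0b 1d 65 4c 14]
D1: mem[0x10..0x13] <- [4c 14 46 bd]
D2: mem[0x06..0x07] <- [69 94]
D3: mem[0x0b..0x0c] <- [60 4c]
query mem[0x0c]=0x4c, mem[0x04]=0x14, mem[0x0d]=0x14, mem[0x07]=0x94, mem[0x06]=0x69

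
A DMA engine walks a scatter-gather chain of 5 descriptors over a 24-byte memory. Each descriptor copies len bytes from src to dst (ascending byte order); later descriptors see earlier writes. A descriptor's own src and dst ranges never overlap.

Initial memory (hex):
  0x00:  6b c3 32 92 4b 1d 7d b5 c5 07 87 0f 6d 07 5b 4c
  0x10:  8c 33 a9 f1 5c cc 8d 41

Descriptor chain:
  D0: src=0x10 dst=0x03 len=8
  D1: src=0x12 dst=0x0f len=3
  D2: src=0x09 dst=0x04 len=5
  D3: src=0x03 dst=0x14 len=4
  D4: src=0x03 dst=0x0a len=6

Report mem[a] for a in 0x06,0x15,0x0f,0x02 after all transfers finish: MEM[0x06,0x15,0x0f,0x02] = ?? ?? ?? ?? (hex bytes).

MEM[0x06,0x15,0x0f,0x02] = 0f 8d 07 32

  after D0: wrote 8B at 0x03 = 8c33a9f15ccc8d41
  after D1: wrote 3B at 0x0f = a9f15c
  after D2: wrote 5B at 0x04 = 8d410f6d07
  after D3: wrote 4B at 0x14 = 8c8d410f
  after D4: wrote 6B at 0x0a = 8c8d410f6d07
query mem[0x06]=0x0f, mem[0x15]=0x8d, mem[0x0f]=0x07, mem[0x02]=0x32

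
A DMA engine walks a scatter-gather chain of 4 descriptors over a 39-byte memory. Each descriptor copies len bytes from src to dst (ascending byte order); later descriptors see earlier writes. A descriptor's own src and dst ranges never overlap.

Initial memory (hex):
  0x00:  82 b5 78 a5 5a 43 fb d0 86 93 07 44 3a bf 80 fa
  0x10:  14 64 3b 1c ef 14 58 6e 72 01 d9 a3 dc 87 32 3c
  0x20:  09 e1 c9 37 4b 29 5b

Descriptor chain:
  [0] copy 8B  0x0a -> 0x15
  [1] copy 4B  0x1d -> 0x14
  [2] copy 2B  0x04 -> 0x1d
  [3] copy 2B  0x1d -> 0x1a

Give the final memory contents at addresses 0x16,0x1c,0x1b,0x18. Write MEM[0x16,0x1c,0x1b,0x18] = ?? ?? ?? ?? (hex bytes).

MEM[0x16,0x1c,0x1b,0x18] = 3c 64 43 bf

D0: mem[0x15..0x1c] <- [07 44 3a bf 80 fa 14 64]
D1: mem[0x14..0x17] <- [87 32 3c 09]
D2: mem[0x1d..0x1e] <- [5a 43]
D3: mem[0x1a..0x1b] <- [5a 43]
query mem[0x16]=0x3c, mem[0x1c]=0x64, mem[0x1b]=0x43, mem[0x18]=0xbf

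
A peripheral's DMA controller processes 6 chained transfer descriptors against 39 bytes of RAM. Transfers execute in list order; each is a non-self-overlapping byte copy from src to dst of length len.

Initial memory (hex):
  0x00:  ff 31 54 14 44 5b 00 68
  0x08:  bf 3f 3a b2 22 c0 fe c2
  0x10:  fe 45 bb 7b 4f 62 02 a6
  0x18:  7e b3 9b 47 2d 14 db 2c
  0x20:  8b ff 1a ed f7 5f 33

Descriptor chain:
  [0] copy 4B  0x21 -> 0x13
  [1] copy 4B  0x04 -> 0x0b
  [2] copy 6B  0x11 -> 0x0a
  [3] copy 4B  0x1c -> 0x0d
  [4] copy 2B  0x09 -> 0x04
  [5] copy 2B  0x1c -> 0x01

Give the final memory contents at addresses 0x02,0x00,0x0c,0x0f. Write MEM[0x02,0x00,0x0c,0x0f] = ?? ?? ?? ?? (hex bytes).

MEM[0x02,0x00,0x0c,0x0f] = 14 ff ff db

[0] 0x21->0x13 len=4 : ff 1a ed f7
[1] 0x04->0x0b len=4 : 44 5b 00 68
[2] 0x11->0x0a len=6 : 45 bb ff 1a ed f7
[3] 0x1c->0x0d len=4 : 2d 14 db 2c
[4] 0x09->0x04 len=2 : 3f 45
[5] 0x1c->0x01 len=2 : 2d 14
query mem[0x02]=0x14, mem[0x00]=0xff, mem[0x0c]=0xff, mem[0x0f]=0xdb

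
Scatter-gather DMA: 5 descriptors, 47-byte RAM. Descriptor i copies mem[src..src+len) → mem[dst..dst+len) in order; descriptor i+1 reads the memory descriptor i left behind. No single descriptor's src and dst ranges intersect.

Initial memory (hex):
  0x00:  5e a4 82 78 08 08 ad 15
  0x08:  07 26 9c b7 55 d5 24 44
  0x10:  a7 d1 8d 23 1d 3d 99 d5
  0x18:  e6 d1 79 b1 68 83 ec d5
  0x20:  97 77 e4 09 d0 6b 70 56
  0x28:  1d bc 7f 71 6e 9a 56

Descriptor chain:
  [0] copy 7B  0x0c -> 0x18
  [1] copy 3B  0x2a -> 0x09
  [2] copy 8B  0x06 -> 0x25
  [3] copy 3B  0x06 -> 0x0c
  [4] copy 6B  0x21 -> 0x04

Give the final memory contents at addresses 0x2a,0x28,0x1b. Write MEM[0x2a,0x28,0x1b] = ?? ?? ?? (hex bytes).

D0: mem[0x18..0x1e] <- [55 d5 24 44 a7 d1 8d]
D1: mem[0x09..0x0b] <- [7f 71 6e]
D2: mem[0x25..0x2c] <- [ad 15 07 7f 71 6e 55 d5]
D3: mem[0x0c..0x0e] <- [ad 15 07]
D4: mem[0x04..0x09] <- [77 e4 09 d0 ad 15]
query mem[0x2a]=0x6e, mem[0x28]=0x7f, mem[0x1b]=0x44

MEM[0x2a,0x28,0x1b] = 6e 7f 44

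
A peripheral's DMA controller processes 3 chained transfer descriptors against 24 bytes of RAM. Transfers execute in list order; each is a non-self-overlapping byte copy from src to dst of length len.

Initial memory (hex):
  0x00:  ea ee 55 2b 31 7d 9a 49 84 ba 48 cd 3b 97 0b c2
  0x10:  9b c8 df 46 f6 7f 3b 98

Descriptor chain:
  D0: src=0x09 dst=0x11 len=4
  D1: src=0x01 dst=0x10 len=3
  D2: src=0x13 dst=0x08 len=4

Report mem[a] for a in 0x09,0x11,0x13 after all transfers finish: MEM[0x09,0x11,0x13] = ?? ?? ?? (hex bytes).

MEM[0x09,0x11,0x13] = 3b 55 cd

[0] 0x09->0x11 len=4 : ba 48 cd 3b
[1] 0x01->0x10 len=3 : ee 55 2b
[2] 0x13->0x08 len=4 : cd 3b 7f 3b
query mem[0x09]=0x3b, mem[0x11]=0x55, mem[0x13]=0xcd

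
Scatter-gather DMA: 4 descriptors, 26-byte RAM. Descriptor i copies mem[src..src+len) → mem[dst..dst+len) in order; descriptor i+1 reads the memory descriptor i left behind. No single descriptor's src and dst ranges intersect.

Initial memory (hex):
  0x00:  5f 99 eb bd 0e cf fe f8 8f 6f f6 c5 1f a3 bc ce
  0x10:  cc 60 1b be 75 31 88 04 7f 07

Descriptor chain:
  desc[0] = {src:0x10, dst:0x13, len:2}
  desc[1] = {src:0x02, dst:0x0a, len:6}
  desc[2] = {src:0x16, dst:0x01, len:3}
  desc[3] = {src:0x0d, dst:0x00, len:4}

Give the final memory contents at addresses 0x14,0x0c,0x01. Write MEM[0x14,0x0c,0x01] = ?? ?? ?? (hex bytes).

[0] 0x10->0x13 len=2 : cc 60
[1] 0x02->0x0a len=6 : eb bd 0e cf fe f8
[2] 0x16->0x01 len=3 : 88 04 7f
[3] 0x0d->0x00 len=4 : cf fe f8 cc
query mem[0x14]=0x60, mem[0x0c]=0x0e, mem[0x01]=0xfe

MEM[0x14,0x0c,0x01] = 60 0e fe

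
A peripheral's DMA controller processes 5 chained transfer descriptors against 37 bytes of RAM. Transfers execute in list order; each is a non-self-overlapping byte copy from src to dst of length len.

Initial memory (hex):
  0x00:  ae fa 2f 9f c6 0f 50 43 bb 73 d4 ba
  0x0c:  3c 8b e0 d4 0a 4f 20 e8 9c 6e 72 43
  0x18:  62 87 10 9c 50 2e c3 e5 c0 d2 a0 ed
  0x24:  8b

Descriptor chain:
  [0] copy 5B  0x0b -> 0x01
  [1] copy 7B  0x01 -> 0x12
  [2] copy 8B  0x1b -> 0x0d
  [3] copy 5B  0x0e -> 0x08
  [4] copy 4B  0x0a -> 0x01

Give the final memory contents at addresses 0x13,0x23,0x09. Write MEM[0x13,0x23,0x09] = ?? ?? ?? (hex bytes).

MEM[0x13,0x23,0x09] = d2 ed 2e

  after D0: wrote 5B at 0x01 = ba3c8be0d4
  after D1: wrote 7B at 0x12 = ba3c8be0d45043
  after D2: wrote 8B at 0x0d = 9c502ec3e5c0d2a0
  after D3: wrote 5B at 0x08 = 502ec3e5c0
  after D4: wrote 4B at 0x01 = c3e5c09c
query mem[0x13]=0xd2, mem[0x23]=0xed, mem[0x09]=0x2e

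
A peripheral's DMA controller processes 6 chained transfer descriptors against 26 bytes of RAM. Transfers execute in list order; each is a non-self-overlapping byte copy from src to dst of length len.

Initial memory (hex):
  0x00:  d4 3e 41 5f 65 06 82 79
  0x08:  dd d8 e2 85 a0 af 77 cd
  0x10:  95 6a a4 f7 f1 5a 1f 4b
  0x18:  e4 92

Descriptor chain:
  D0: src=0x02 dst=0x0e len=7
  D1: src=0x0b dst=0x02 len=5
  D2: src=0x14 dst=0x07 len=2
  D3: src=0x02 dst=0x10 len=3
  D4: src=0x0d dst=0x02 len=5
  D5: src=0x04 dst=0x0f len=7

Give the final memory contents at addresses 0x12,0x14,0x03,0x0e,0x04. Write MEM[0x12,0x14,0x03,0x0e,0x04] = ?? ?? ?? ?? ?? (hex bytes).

[0] 0x02->0x0e len=7 : 41 5f 65 06 82 79 dd
[1] 0x0b->0x02 len=5 : 85 a0 af 41 5f
[2] 0x14->0x07 len=2 : dd 5a
[3] 0x02->0x10 len=3 : 85 a0 af
[4] 0x0d->0x02 len=5 : af 41 5f 85 a0
[5] 0x04->0x0f len=7 : 5f 85 a0 dd 5a d8 e2
query mem[0x12]=0xdd, mem[0x14]=0xd8, mem[0x03]=0x41, mem[0x0e]=0x41, mem[0x04]=0x5f

MEM[0x12,0x14,0x03,0x0e,0x04] = dd d8 41 41 5f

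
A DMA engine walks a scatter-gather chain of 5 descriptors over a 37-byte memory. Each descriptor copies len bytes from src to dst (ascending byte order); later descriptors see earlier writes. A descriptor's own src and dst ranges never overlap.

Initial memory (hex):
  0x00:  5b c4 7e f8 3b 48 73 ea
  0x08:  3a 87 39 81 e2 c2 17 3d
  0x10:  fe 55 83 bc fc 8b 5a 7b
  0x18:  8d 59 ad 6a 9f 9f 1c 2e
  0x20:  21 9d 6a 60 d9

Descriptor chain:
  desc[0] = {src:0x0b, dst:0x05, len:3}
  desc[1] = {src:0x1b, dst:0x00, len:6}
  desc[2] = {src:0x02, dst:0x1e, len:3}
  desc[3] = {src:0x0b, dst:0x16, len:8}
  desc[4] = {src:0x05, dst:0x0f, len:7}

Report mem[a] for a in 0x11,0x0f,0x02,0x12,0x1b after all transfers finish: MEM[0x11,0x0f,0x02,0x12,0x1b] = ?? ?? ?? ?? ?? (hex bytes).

MEM[0x11,0x0f,0x02,0x12,0x1b] = c2 21 9f 3a fe

#0 dst[0x05+3] := {0x81,0xe2,0xc2}
#1 dst[0x00+6] := {0x6a,0x9f,0x9f,0x1c,0x2e,0x21}
#2 dst[0x1e+3] := {0x9f,0x1c,0x2e}
#3 dst[0x16+8] := {0x81,0xe2,0xc2,0x17,0x3d,0xfe,0x55,0x83}
#4 dst[0x0f+7] := {0x21,0xe2,0xc2,0x3a,0x87,0x39,0x81}
query mem[0x11]=0xc2, mem[0x0f]=0x21, mem[0x02]=0x9f, mem[0x12]=0x3a, mem[0x1b]=0xfe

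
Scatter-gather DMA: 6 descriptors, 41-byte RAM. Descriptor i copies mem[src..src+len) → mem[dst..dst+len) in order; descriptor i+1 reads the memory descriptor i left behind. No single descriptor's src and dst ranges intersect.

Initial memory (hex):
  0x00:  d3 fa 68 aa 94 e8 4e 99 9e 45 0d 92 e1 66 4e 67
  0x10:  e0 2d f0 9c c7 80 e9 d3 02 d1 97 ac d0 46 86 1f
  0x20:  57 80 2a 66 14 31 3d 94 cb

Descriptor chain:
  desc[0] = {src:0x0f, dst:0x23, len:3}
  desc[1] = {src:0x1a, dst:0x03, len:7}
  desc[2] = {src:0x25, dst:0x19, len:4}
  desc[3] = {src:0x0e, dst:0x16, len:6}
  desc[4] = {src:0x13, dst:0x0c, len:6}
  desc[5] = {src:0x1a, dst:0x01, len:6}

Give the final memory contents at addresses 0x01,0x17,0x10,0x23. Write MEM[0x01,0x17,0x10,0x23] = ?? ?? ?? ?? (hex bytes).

  after D0: wrote 3B at 0x23 = 67e02d
  after D1: wrote 7B at 0x03 = 97acd046861f57
  after D2: wrote 4B at 0x19 = 2d3d94cb
  after D3: wrote 6B at 0x16 = 4e67e02df09c
  after D4: wrote 6B at 0x0c = 9cc7804e67e0
  after D5: wrote 6B at 0x01 = f09ccb46861f
query mem[0x01]=0xf0, mem[0x17]=0x67, mem[0x10]=0x67, mem[0x23]=0x67

MEM[0x01,0x17,0x10,0x23] = f0 67 67 67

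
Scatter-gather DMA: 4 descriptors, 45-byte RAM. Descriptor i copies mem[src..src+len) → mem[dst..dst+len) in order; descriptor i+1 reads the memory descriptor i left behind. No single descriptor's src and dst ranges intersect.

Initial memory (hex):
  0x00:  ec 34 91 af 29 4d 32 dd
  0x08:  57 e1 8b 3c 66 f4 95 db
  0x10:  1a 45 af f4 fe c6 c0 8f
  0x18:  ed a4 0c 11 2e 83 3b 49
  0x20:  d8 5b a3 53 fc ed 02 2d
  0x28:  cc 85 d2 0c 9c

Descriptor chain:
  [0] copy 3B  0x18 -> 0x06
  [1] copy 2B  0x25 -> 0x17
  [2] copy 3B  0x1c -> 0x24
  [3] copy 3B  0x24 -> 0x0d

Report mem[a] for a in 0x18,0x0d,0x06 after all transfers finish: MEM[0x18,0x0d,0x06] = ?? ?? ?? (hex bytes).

MEM[0x18,0x0d,0x06] = 02 2e ed

#0 dst[0x06+3] := {0xed,0xa4,0x0c}
#1 dst[0x17+2] := {0xed,0x02}
#2 dst[0x24+3] := {0x2e,0x83,0x3b}
#3 dst[0x0d+3] := {0x2e,0x83,0x3b}
query mem[0x18]=0x02, mem[0x0d]=0x2e, mem[0x06]=0xed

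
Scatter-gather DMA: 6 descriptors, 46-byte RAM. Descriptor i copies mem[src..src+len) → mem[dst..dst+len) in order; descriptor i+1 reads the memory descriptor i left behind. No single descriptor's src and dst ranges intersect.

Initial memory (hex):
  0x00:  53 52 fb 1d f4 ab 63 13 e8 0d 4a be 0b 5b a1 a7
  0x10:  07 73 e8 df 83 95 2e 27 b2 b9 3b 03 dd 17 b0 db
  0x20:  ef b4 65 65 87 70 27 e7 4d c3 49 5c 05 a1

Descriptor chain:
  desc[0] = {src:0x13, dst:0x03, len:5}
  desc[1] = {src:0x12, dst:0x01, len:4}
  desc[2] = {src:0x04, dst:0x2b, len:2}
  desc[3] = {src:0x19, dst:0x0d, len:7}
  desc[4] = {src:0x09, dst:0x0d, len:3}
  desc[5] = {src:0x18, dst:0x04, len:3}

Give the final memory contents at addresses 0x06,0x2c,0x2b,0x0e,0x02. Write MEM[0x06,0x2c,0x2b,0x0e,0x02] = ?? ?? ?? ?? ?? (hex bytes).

D0: mem[0x03..0x07] <- [df 83 95 2e 27]
D1: mem[0x01..0x04] <- [e8 df 83 95]
D2: mem[0x2b..0x2c] <- [95 95]
D3: mem[0x0d..0x13] <- [b9 3b 03 dd 17 b0 db]
D4: mem[0x0d..0x0f] <- [0d 4a be]
D5: mem[0x04..0x06] <- [b2 b9 3b]
query mem[0x06]=0x3b, mem[0x2c]=0x95, mem[0x2b]=0x95, mem[0x0e]=0x4a, mem[0x02]=0xdf

MEM[0x06,0x2c,0x2b,0x0e,0x02] = 3b 95 95 4a df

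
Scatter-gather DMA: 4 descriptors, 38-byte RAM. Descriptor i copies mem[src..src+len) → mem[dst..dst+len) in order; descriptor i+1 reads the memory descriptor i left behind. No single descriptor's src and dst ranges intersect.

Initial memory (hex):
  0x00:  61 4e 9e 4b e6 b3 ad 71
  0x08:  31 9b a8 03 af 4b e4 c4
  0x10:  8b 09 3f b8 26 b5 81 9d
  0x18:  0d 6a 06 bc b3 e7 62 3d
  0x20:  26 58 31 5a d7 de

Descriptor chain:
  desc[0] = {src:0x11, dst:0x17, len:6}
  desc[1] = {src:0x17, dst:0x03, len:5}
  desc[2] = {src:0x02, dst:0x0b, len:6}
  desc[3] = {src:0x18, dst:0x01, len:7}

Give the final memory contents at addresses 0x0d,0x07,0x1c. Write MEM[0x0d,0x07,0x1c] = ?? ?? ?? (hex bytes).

[0] 0x11->0x17 len=6 : 09 3f b8 26 b5 81
[1] 0x17->0x03 len=5 : 09 3f b8 26 b5
[2] 0x02->0x0b len=6 : 9e 09 3f b8 26 b5
[3] 0x18->0x01 len=7 : 3f b8 26 b5 81 e7 62
query mem[0x0d]=0x3f, mem[0x07]=0x62, mem[0x1c]=0x81

MEM[0x0d,0x07,0x1c] = 3f 62 81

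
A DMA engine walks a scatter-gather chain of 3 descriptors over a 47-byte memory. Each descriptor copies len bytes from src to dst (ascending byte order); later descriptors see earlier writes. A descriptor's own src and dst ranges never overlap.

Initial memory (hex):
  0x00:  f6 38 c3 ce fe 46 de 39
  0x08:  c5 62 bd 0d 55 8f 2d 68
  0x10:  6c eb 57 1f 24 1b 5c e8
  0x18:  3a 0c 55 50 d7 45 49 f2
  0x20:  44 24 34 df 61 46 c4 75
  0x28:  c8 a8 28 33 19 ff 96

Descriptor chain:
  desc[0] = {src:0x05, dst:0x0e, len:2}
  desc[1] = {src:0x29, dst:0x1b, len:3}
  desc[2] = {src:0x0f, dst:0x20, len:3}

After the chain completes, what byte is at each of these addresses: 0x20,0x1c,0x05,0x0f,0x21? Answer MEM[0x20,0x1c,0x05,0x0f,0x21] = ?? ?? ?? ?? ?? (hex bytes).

#0 dst[0x0e+2] := {0x46,0xde}
#1 dst[0x1b+3] := {0xa8,0x28,0x33}
#2 dst[0x20+3] := {0xde,0x6c,0xeb}
query mem[0x20]=0xde, mem[0x1c]=0x28, mem[0x05]=0x46, mem[0x0f]=0xde, mem[0x21]=0x6c

MEM[0x20,0x1c,0x05,0x0f,0x21] = de 28 46 de 6c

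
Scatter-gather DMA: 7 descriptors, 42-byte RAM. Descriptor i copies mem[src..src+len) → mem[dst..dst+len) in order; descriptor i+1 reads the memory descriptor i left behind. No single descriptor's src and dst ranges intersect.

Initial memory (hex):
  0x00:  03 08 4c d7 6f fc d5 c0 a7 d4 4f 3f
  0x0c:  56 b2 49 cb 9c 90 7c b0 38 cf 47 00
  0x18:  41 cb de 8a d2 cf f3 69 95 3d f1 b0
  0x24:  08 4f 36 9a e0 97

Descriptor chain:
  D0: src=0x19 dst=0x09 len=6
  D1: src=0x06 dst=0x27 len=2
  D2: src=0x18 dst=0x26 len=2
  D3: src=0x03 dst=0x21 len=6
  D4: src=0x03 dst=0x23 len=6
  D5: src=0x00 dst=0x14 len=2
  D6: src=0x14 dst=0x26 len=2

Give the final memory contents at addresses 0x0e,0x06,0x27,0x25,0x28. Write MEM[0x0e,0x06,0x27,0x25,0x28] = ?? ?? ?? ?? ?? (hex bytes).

MEM[0x0e,0x06,0x27,0x25,0x28] = f3 d5 08 fc a7

D0: mem[0x09..0x0e] <- [cb de 8a d2 cf f3]
D1: mem[0x27..0x28] <- [d5 c0]
D2: mem[0x26..0x27] <- [41 cb]
D3: mem[0x21..0x26] <- [d7 6f fc d5 c0 a7]
D4: mem[0x23..0x28] <- [d7 6f fc d5 c0 a7]
D5: mem[0x14..0x15] <- [03 08]
D6: mem[0x26..0x27] <- [03 08]
query mem[0x0e]=0xf3, mem[0x06]=0xd5, mem[0x27]=0x08, mem[0x25]=0xfc, mem[0x28]=0xa7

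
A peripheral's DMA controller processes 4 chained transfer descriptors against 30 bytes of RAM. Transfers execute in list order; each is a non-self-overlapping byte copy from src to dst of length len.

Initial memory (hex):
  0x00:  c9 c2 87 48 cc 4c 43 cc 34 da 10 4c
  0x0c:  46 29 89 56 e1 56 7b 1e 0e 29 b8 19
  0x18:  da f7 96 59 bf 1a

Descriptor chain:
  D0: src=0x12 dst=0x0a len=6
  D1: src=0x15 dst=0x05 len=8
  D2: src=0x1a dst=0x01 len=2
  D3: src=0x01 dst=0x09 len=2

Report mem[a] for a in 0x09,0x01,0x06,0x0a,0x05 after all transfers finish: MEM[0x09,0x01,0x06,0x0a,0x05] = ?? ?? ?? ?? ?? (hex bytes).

MEM[0x09,0x01,0x06,0x0a,0x05] = 96 96 b8 59 29

  after D0: wrote 6B at 0x0a = 7b1e0e29b819
  after D1: wrote 8B at 0x05 = 29b819daf79659bf
  after D2: wrote 2B at 0x01 = 9659
  after D3: wrote 2B at 0x09 = 9659
query mem[0x09]=0x96, mem[0x01]=0x96, mem[0x06]=0xb8, mem[0x0a]=0x59, mem[0x05]=0x29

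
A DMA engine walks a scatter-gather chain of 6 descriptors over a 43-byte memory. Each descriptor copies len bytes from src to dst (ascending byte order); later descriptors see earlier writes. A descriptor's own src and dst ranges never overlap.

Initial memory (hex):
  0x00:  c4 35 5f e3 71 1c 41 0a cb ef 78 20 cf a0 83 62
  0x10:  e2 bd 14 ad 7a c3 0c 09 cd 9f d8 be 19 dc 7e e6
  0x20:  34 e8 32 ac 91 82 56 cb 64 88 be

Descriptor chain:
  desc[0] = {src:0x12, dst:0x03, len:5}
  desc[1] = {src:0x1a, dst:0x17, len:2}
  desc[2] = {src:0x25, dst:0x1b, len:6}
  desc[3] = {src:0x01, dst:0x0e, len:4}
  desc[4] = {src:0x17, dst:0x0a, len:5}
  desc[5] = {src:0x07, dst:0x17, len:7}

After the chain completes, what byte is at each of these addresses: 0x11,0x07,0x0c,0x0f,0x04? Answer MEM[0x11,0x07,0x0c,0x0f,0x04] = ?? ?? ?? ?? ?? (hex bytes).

D0: mem[0x03..0x07] <- [14 ad 7a c3 0c]
D1: mem[0x17..0x18] <- [d8 be]
D2: mem[0x1b..0x20] <- [82 56 cb 64 88 be]
D3: mem[0x0e..0x11] <- [35 5f 14 ad]
D4: mem[0x0a..0x0e] <- [d8 be 9f d8 82]
D5: mem[0x17..0x1d] <- [0c cb ef d8 be 9f d8]
query mem[0x11]=0xad, mem[0x07]=0x0c, mem[0x0c]=0x9f, mem[0x0f]=0x5f, mem[0x04]=0xad

MEM[0x11,0x07,0x0c,0x0f,0x04] = ad 0c 9f 5f ad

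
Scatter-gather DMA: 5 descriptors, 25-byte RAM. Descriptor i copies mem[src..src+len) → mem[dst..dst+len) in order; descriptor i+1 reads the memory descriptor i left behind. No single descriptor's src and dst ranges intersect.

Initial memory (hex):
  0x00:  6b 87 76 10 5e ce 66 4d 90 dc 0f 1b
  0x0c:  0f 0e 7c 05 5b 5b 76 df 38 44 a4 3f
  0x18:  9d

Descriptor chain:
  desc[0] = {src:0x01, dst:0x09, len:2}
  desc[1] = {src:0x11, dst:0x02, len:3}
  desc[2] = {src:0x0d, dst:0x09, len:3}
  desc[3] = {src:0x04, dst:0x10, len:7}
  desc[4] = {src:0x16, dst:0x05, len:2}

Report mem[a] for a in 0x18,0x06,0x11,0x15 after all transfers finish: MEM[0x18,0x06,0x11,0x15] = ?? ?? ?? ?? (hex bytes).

  after D0: wrote 2B at 0x09 = 8776
  after D1: wrote 3B at 0x02 = 5b76df
  after D2: wrote 3B at 0x09 = 0e7c05
  after D3: wrote 7B at 0x10 = dfce664d900e7c
  after D4: wrote 2B at 0x05 = 7c3f
query mem[0x18]=0x9d, mem[0x06]=0x3f, mem[0x11]=0xce, mem[0x15]=0x0e

MEM[0x18,0x06,0x11,0x15] = 9d 3f ce 0e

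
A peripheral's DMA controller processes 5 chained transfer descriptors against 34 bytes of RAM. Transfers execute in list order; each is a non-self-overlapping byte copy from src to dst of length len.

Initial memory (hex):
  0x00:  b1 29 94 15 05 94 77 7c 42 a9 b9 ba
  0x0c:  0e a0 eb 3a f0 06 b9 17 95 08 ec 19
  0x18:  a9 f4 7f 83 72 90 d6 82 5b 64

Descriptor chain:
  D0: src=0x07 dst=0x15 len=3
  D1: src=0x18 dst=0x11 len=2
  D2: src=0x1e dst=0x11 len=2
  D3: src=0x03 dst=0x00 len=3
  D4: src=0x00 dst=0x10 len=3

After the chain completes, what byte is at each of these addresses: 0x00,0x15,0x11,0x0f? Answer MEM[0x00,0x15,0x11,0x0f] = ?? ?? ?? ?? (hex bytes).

#0 dst[0x15+3] := {0x7c,0x42,0xa9}
#1 dst[0x11+2] := {0xa9,0xf4}
#2 dst[0x11+2] := {0xd6,0x82}
#3 dst[0x00+3] := {0x15,0x05,0x94}
#4 dst[0x10+3] := {0x15,0x05,0x94}
query mem[0x00]=0x15, mem[0x15]=0x7c, mem[0x11]=0x05, mem[0x0f]=0x3a

MEM[0x00,0x15,0x11,0x0f] = 15 7c 05 3a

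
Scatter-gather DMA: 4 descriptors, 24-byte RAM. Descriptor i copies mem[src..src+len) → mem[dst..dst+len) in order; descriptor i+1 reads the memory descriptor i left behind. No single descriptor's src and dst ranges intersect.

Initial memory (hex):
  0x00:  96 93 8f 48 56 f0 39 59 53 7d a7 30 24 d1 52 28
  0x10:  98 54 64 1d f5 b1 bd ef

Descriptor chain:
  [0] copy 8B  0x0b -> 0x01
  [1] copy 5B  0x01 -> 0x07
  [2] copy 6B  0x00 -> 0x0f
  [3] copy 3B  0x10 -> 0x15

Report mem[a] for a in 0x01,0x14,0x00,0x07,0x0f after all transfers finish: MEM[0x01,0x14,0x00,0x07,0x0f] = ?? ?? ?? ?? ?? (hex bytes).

MEM[0x01,0x14,0x00,0x07,0x0f] = 30 28 96 30 96

  after D0: wrote 8B at 0x01 = 3024d15228985464
  after D1: wrote 5B at 0x07 = 3024d15228
  after D2: wrote 6B at 0x0f = 963024d15228
  after D3: wrote 3B at 0x15 = 3024d1
query mem[0x01]=0x30, mem[0x14]=0x28, mem[0x00]=0x96, mem[0x07]=0x30, mem[0x0f]=0x96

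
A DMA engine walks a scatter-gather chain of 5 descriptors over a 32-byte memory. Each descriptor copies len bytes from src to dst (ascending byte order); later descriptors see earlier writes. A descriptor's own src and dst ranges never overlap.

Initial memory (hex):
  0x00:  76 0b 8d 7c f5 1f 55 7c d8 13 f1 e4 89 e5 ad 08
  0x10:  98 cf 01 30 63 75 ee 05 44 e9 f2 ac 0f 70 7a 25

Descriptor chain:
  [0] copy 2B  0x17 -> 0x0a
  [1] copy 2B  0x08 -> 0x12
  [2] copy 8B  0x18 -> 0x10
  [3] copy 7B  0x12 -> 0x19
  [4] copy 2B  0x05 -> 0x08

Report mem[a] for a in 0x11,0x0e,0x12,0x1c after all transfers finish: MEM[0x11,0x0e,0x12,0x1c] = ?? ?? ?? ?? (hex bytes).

MEM[0x11,0x0e,0x12,0x1c] = e9 ad f2 70

D0: mem[0x0a..0x0b] <- [05 44]
D1: mem[0x12..0x13] <- [d8 13]
D2: mem[0x10..0x17] <- [44 e9 f2 ac 0f 70 7a 25]
D3: mem[0x19..0x1f] <- [f2 ac 0f 70 7a 25 44]
D4: mem[0x08..0x09] <- [1f 55]
query mem[0x11]=0xe9, mem[0x0e]=0xad, mem[0x12]=0xf2, mem[0x1c]=0x70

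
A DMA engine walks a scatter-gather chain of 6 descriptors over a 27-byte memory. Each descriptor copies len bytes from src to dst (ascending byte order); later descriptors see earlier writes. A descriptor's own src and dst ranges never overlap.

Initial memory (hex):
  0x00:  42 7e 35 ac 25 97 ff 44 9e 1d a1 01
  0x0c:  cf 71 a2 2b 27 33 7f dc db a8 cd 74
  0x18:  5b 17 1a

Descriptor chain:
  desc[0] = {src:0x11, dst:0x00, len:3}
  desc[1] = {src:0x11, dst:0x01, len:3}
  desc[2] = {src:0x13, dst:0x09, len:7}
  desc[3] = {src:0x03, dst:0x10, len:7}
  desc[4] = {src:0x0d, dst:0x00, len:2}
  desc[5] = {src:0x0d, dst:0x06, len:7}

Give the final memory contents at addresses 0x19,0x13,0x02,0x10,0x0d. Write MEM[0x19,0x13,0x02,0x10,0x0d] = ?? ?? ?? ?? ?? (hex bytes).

MEM[0x19,0x13,0x02,0x10,0x0d] = 17 ff 7f dc 74

  after D0: wrote 3B at 0x00 = 337fdc
  after D1: wrote 3B at 0x01 = 337fdc
  after D2: wrote 7B at 0x09 = dcdba8cd745b17
  after D3: wrote 7B at 0x10 = dc2597ff449edc
  after D4: wrote 2B at 0x00 = 745b
  after D5: wrote 7B at 0x06 = 745b17dc2597ff
query mem[0x19]=0x17, mem[0x13]=0xff, mem[0x02]=0x7f, mem[0x10]=0xdc, mem[0x0d]=0x74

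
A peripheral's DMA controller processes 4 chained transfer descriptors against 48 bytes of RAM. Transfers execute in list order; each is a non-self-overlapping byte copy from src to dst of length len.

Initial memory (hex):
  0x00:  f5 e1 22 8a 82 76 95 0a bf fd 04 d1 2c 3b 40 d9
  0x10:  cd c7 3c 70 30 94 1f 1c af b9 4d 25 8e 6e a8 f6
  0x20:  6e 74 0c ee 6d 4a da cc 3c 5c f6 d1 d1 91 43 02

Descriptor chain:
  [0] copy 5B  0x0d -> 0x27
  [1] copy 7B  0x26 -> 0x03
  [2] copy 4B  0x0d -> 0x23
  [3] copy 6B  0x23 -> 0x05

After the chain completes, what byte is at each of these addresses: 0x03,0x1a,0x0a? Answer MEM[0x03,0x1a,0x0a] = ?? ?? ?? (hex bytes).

MEM[0x03,0x1a,0x0a] = da 4d 40

#0 dst[0x27+5] := {0x3b,0x40,0xd9,0xcd,0xc7}
#1 dst[0x03+7] := {0xda,0x3b,0x40,0xd9,0xcd,0xc7,0xd1}
#2 dst[0x23+4] := {0x3b,0x40,0xd9,0xcd}
#3 dst[0x05+6] := {0x3b,0x40,0xd9,0xcd,0x3b,0x40}
query mem[0x03]=0xda, mem[0x1a]=0x4d, mem[0x0a]=0x40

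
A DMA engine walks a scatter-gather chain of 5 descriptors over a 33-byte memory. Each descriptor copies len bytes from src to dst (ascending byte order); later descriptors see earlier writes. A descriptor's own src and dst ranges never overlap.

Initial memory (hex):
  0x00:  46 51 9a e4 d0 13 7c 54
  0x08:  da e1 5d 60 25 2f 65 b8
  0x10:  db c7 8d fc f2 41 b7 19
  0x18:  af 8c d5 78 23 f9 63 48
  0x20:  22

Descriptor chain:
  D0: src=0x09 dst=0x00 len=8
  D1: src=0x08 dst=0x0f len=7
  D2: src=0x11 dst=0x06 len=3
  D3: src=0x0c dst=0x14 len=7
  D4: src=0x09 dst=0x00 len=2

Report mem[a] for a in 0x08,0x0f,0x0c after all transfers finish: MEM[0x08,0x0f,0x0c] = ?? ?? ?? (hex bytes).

[0] 0x09->0x00 len=8 : e1 5d 60 25 2f 65 b8 db
[1] 0x08->0x0f len=7 : da e1 5d 60 25 2f 65
[2] 0x11->0x06 len=3 : 5d 60 25
[3] 0x0c->0x14 len=7 : 25 2f 65 da e1 5d 60
[4] 0x09->0x00 len=2 : e1 5d
query mem[0x08]=0x25, mem[0x0f]=0xda, mem[0x0c]=0x25

MEM[0x08,0x0f,0x0c] = 25 da 25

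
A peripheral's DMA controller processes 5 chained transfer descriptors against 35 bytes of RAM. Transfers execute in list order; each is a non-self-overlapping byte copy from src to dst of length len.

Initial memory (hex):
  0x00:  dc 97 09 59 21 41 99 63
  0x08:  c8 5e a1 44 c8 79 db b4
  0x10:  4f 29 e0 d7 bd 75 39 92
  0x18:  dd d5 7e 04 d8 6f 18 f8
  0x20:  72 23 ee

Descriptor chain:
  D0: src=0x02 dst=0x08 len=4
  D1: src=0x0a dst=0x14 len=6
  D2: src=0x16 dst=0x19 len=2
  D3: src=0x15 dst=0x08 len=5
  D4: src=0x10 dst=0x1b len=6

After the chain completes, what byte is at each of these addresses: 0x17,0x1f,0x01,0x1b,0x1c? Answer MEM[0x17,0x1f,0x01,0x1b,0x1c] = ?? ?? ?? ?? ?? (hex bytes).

#0 dst[0x08+4] := {0x09,0x59,0x21,0x41}
#1 dst[0x14+6] := {0x21,0x41,0xc8,0x79,0xdb,0xb4}
#2 dst[0x19+2] := {0xc8,0x79}
#3 dst[0x08+5] := {0x41,0xc8,0x79,0xdb,0xc8}
#4 dst[0x1b+6] := {0x4f,0x29,0xe0,0xd7,0x21,0x41}
query mem[0x17]=0x79, mem[0x1f]=0x21, mem[0x01]=0x97, mem[0x1b]=0x4f, mem[0x1c]=0x29

MEM[0x17,0x1f,0x01,0x1b,0x1c] = 79 21 97 4f 29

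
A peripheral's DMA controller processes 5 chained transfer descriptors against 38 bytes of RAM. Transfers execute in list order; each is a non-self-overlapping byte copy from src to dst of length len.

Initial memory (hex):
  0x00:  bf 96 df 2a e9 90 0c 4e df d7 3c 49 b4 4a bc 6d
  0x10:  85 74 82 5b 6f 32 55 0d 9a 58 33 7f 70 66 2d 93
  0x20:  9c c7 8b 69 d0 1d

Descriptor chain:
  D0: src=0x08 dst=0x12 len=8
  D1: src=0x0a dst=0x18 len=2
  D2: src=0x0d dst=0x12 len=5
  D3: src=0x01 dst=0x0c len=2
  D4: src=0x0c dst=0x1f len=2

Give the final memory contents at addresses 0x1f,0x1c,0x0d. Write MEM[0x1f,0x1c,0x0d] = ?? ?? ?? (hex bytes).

  after D0: wrote 8B at 0x12 = dfd73c49b44abc6d
  after D1: wrote 2B at 0x18 = 3c49
  after D2: wrote 5B at 0x12 = 4abc6d8574
  after D3: wrote 2B at 0x0c = 96df
  after D4: wrote 2B at 0x1f = 96df
query mem[0x1f]=0x96, mem[0x1c]=0x70, mem[0x0d]=0xdf

MEM[0x1f,0x1c,0x0d] = 96 70 df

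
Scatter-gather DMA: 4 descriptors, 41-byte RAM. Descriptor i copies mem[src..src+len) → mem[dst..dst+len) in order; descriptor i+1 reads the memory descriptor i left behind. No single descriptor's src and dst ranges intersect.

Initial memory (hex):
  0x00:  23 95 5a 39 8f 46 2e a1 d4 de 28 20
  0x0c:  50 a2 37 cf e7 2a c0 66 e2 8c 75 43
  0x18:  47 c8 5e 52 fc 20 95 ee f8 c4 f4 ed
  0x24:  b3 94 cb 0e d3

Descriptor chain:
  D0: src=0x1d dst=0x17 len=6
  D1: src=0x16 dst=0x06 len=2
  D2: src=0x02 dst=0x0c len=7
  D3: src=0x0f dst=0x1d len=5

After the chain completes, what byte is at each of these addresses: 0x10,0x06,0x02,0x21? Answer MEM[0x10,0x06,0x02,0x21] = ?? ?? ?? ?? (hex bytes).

[0] 0x1d->0x17 len=6 : 20 95 ee f8 c4 f4
[1] 0x16->0x06 len=2 : 75 20
[2] 0x02->0x0c len=7 : 5a 39 8f 46 75 20 d4
[3] 0x0f->0x1d len=5 : 46 75 20 d4 66
query mem[0x10]=0x75, mem[0x06]=0x75, mem[0x02]=0x5a, mem[0x21]=0x66

MEM[0x10,0x06,0x02,0x21] = 75 75 5a 66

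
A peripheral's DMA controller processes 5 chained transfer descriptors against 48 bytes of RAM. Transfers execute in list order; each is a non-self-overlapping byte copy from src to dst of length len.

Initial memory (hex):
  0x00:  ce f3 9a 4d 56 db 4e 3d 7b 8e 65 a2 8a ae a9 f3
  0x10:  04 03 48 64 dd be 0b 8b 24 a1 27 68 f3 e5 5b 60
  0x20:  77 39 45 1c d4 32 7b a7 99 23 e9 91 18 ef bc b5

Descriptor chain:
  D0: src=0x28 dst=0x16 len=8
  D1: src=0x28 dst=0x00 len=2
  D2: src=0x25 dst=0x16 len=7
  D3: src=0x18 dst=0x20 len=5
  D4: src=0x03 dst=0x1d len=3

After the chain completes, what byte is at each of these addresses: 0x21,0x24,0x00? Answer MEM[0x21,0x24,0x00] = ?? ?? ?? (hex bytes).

[0] 0x28->0x16 len=8 : 99 23 e9 91 18 ef bc b5
[1] 0x28->0x00 len=2 : 99 23
[2] 0x25->0x16 len=7 : 32 7b a7 99 23 e9 91
[3] 0x18->0x20 len=5 : a7 99 23 e9 91
[4] 0x03->0x1d len=3 : 4d 56 db
query mem[0x21]=0x99, mem[0x24]=0x91, mem[0x00]=0x99

MEM[0x21,0x24,0x00] = 99 91 99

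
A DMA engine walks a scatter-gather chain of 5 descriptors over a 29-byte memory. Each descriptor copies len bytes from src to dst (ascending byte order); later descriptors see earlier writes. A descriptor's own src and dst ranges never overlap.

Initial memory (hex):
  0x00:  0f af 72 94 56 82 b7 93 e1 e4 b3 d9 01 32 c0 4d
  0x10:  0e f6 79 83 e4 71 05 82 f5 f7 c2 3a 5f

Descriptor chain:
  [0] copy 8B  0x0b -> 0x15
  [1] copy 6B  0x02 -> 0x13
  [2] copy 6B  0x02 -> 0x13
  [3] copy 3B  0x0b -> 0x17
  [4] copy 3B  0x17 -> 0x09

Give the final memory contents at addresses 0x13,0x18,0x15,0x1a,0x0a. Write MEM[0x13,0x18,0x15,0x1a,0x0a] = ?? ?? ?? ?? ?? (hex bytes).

MEM[0x13,0x18,0x15,0x1a,0x0a] = 72 01 56 0e 01

D0: mem[0x15..0x1c] <- [d9 01 32 c0 4d 0e f6 79]
D1: mem[0x13..0x18] <- [72 94 56 82 b7 93]
D2: mem[0x13..0x18] <- [72 94 56 82 b7 93]
D3: mem[0x17..0x19] <- [d9 01 32]
D4: mem[0x09..0x0b] <- [d9 01 32]
query mem[0x13]=0x72, mem[0x18]=0x01, mem[0x15]=0x56, mem[0x1a]=0x0e, mem[0x0a]=0x01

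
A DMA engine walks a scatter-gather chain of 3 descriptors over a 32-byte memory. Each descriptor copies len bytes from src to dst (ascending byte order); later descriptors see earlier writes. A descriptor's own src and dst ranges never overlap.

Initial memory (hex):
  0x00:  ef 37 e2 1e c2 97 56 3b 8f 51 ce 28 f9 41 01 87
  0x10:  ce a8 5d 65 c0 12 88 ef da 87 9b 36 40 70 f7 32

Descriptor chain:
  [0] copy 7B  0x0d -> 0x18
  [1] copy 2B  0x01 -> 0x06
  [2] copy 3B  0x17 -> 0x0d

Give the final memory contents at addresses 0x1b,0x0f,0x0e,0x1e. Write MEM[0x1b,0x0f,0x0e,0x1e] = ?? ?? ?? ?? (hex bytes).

[0] 0x0d->0x18 len=7 : 41 01 87 ce a8 5d 65
[1] 0x01->0x06 len=2 : 37 e2
[2] 0x17->0x0d len=3 : ef 41 01
query mem[0x1b]=0xce, mem[0x0f]=0x01, mem[0x0e]=0x41, mem[0x1e]=0x65

MEM[0x1b,0x0f,0x0e,0x1e] = ce 01 41 65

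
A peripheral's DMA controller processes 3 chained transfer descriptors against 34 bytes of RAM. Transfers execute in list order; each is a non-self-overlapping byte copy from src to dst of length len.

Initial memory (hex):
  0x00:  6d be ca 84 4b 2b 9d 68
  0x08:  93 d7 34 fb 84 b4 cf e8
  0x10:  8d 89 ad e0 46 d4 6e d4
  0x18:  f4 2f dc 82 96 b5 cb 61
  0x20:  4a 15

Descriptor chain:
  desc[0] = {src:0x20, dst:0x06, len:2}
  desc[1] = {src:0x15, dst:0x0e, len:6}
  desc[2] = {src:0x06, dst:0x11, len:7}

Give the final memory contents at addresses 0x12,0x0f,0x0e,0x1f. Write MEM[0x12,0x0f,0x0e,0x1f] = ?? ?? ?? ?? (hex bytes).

MEM[0x12,0x0f,0x0e,0x1f] = 15 6e d4 61

D0: mem[0x06..0x07] <- [4a 15]
D1: mem[0x0e..0x13] <- [d4 6e d4 f4 2f dc]
D2: mem[0x11..0x17] <- [4a 15 93 d7 34 fb 84]
query mem[0x12]=0x15, mem[0x0f]=0x6e, mem[0x0e]=0xd4, mem[0x1f]=0x61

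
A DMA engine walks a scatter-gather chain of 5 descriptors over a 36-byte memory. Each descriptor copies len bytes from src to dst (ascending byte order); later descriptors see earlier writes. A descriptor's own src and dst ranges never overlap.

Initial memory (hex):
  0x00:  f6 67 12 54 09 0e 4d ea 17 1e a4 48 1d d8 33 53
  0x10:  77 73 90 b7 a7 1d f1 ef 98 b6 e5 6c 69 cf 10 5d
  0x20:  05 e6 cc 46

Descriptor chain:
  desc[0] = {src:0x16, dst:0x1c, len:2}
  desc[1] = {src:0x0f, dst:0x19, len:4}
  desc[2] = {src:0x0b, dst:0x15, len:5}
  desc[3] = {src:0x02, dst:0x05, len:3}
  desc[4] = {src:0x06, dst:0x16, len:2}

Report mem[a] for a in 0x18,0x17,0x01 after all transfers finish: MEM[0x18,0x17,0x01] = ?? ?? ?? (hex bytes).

MEM[0x18,0x17,0x01] = 33 09 67

D0: mem[0x1c..0x1d] <- [f1 ef]
D1: mem[0x19..0x1c] <- [53 77 73 90]
D2: mem[0x15..0x19] <- [48 1d d8 33 53]
D3: mem[0x05..0x07] <- [12 54 09]
D4: mem[0x16..0x17] <- [54 09]
query mem[0x18]=0x33, mem[0x17]=0x09, mem[0x01]=0x67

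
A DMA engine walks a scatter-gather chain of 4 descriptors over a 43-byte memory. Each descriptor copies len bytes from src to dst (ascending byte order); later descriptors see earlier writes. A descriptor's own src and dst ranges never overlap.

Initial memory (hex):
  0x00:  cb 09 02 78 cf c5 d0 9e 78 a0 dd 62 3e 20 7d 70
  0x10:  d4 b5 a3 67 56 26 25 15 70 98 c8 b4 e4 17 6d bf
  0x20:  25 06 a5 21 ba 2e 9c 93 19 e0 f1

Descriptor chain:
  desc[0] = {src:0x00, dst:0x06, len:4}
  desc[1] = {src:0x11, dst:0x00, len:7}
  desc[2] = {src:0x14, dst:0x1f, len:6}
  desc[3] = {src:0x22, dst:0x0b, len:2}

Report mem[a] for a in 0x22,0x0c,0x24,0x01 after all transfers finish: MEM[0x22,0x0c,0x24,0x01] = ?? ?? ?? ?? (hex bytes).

MEM[0x22,0x0c,0x24,0x01] = 15 70 98 a3

#0 dst[0x06+4] := {0xcb,0x09,0x02,0x78}
#1 dst[0x00+7] := {0xb5,0xa3,0x67,0x56,0x26,0x25,0x15}
#2 dst[0x1f+6] := {0x56,0x26,0x25,0x15,0x70,0x98}
#3 dst[0x0b+2] := {0x15,0x70}
query mem[0x22]=0x15, mem[0x0c]=0x70, mem[0x24]=0x98, mem[0x01]=0xa3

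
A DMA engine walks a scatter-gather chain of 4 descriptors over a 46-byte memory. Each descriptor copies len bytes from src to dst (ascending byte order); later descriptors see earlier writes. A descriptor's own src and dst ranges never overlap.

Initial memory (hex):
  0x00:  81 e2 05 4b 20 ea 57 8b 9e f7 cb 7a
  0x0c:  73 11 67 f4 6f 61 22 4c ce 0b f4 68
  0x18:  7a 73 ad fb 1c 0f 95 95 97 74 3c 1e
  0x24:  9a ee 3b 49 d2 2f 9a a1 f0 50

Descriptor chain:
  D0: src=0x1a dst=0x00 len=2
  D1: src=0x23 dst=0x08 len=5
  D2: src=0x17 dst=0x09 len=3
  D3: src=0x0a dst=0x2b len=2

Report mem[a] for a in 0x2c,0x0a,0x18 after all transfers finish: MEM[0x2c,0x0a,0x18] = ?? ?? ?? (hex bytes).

D0: mem[0x00..0x01] <- [ad fb]
D1: mem[0x08..0x0c] <- [1e 9a ee 3b 49]
D2: mem[0x09..0x0b] <- [68 7a 73]
D3: mem[0x2b..0x2c] <- [7a 73]
query mem[0x2c]=0x73, mem[0x0a]=0x7a, mem[0x18]=0x7a

MEM[0x2c,0x0a,0x18] = 73 7a 7a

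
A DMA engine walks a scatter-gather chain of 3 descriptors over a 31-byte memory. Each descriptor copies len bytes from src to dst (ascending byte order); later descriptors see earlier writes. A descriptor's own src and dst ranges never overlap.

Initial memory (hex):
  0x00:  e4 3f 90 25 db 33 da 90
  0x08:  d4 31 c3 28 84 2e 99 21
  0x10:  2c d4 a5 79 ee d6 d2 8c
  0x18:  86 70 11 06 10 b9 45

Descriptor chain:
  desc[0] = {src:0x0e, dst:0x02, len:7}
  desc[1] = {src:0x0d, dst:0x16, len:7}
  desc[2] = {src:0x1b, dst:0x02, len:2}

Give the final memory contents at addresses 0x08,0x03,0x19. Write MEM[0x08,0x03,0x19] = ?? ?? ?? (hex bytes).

MEM[0x08,0x03,0x19] = ee 79 2c

  after D0: wrote 7B at 0x02 = 99212cd4a579ee
  after D1: wrote 7B at 0x16 = 2e99212cd4a579
  after D2: wrote 2B at 0x02 = a579
query mem[0x08]=0xee, mem[0x03]=0x79, mem[0x19]=0x2c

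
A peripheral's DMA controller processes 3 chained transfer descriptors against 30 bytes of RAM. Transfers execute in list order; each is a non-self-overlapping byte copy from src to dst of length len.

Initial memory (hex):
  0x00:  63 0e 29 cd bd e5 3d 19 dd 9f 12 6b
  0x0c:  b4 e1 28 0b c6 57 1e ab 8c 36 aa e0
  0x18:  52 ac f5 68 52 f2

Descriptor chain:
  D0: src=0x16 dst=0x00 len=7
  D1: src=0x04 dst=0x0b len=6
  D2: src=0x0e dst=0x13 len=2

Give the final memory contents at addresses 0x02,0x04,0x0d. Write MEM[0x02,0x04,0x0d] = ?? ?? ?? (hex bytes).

MEM[0x02,0x04,0x0d] = 52 f5 52

  after D0: wrote 7B at 0x00 = aae052acf56852
  after D1: wrote 6B at 0x0b = f5685219dd9f
  after D2: wrote 2B at 0x13 = 19dd
query mem[0x02]=0x52, mem[0x04]=0xf5, mem[0x0d]=0x52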